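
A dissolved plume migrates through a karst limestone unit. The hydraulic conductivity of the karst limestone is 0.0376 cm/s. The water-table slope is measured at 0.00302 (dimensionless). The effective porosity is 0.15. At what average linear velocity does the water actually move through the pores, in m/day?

0.654

Convert K: 0.0376 cm/s × 864 = 32.49 m/day.
Hydraulic gradient i = 0.00302.
Darcy flux q = K · i = 32.49 × 0.003020 = 0.09811 m/day.
Seepage velocity v = q / n_e = 0.09811 / 0.15 = 0.6541 m/day.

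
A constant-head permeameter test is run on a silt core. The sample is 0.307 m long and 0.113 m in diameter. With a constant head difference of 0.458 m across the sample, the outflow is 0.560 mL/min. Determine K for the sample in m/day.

0.0539

Cross-sectional area A = π·(d/2)² = π × (0.113/2)² = 0.01003 m².
Convert discharge: 0.560 mL/min = 9.333e-09 m³/s.
Darcy's law rearranged: K = Q·L / (A·Δh) = 9.333e-09 × 0.307 / (0.01003 × 0.458) = 6.238e-07 m/s = 0.05390 m/day.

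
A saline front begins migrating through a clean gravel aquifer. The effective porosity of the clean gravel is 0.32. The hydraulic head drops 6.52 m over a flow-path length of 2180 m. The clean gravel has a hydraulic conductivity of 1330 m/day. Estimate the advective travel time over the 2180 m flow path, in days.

Hydraulic gradient i = Δh / L = 6.52 / 2180 = 0.002991.
Darcy flux q = K · i = 1330 × 0.002991 = 3.978 m/day.
Seepage velocity v = q / n_e = 3.978 / 0.32 = 12.43 m/day.
Travel time t = L / v = 2180 / 12.43 = 175.4 days.

175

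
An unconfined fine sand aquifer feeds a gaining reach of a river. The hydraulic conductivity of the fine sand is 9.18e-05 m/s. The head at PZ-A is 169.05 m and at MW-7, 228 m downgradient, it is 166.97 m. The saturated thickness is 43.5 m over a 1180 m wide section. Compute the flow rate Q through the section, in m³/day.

Convert K: 9.18e-05 m/s × 86400 = 7.932 m/day.
Cross-sectional area A = 1180 × 43.5 = 51330 m².
Hydraulic gradient i = (169.05 − 166.97) / 228 = 2.08 / 228 = 0.009123.
Darcy's law: Q = K · A · i = 7.932 × 51330 × 0.009123 = 3714 m³/day.

3710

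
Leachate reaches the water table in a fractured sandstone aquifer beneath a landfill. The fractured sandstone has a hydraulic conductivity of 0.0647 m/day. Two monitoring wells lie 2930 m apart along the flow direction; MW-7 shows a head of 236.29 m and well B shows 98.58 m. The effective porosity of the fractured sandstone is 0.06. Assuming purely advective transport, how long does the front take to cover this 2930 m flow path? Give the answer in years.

Hydraulic gradient i = (236.29 − 98.58) / 2930 = 137.71 / 2930 = 0.04700.
Darcy flux q = K · i = 0.06470 × 0.04700 = 0.003041 m/day.
Seepage velocity v = q / n_e = 0.003041 / 0.06 = 0.05068 m/day.
Travel time t = L / v = 2930 / 0.05068 = 57812 days = 158.3 years.

158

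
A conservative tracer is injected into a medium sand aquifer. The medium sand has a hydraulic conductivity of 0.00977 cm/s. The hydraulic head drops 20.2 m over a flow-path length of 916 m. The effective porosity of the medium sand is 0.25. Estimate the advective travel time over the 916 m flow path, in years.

Convert K: 0.00977 cm/s × 864 = 8.441 m/day.
Hydraulic gradient i = Δh / L = 20.2 / 916 = 0.02205.
Darcy flux q = K · i = 8.441 × 0.02205 = 0.1862 m/day.
Seepage velocity v = q / n_e = 0.1862 / 0.25 = 0.7446 m/day.
Travel time t = L / v = 916 / 0.7446 = 1230 days = 3.368 years.

3.37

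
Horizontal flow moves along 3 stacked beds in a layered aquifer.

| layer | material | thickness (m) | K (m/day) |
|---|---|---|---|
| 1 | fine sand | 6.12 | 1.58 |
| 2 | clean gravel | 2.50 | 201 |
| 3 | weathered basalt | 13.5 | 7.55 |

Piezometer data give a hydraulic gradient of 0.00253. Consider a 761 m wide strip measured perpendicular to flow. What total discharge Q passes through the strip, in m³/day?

Flow is parallel to layering, so each bed carries its own Darcy discharge and the transmissivities add.
Σ(K_i·b_i) = 1.58×6.12 + 201×2.50 + 7.55×13.5 = 614.1 m²/day.
Hydraulic gradient i = 0.00253.
Q = Σ(K_i·b_i) · W · i = 614.1 × 761 × 0.002530 = 1182 m³/day.

1180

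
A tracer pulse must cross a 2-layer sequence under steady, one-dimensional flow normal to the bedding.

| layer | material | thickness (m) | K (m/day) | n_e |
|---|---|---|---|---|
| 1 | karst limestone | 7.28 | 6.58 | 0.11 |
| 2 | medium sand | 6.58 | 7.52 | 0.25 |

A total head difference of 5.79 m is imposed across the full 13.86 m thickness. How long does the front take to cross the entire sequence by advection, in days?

With flow normal to the layers, continuity requires the same specific discharge q through every layer.
Σ(b_i/K_i) = 7.28/6.58 + 6.58/7.52 = 1.981 d.
q = Δh / Σ(b_i/K_i) = 5.79 / 1.981 = 2.922 m/day.
In each layer the seepage velocity is v_i = q/n_i, so the layer transit time is t_i = b_i·n_i / q:
  layer 1 (karst limestone): t_1 = 7.28 × 0.11 / 2.922 = 0.2740 d
  layer 2 (medium sand): t_2 = 6.58 × 0.25 / 2.922 = 0.5629 d
Total t = Σ t_i = 0.8370 days.

0.837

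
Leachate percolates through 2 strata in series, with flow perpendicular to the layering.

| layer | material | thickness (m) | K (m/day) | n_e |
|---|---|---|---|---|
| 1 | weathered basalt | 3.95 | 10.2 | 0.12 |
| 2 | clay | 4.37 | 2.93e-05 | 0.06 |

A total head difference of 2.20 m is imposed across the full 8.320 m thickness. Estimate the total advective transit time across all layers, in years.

With flow normal to the layers, continuity requires the same specific discharge q through every layer.
Σ(b_i/K_i) = 3.95/10.2 + 4.37/2.93e-05 = 1.491e+05 d.
q = Δh / Σ(b_i/K_i) = 2.20 / 1.491e+05 = 1.475e-05 m/day.
In each layer the seepage velocity is v_i = q/n_i, so the layer transit time is t_i = b_i·n_i / q:
  layer 1 (weathered basalt): t_1 = 3.95 × 0.12 / 1.475e-05 = 32134 d
  layer 2 (clay): t_2 = 4.37 × 0.06 / 1.475e-05 = 17776 d
Total t = Σ t_i = 49910 days = 136.6 years.

137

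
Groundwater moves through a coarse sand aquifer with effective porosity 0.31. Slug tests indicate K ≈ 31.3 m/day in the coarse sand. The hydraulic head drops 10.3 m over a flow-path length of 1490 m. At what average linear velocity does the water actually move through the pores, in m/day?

0.698

Hydraulic gradient i = Δh / L = 10.3 / 1490 = 0.006913.
Darcy flux q = K · i = 31.30 × 0.006913 = 0.2164 m/day.
Seepage velocity v = q / n_e = 0.2164 / 0.31 = 0.6980 m/day.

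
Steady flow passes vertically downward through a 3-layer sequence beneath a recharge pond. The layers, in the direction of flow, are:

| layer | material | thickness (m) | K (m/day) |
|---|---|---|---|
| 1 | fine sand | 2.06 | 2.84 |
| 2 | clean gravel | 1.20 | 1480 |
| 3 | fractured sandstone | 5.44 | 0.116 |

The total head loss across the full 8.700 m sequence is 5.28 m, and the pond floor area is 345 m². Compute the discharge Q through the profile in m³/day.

Flow is perpendicular to layering, so the layers act in series and the equivalent K is the thickness-weighted harmonic mean.
Total thickness L = 2.06 + 1.20 + 5.44 = 8.700 m.
Σ(b_i/K_i) = 2.06/2.84 + 1.20/1480 + 5.44/0.116 = 47.62 d.
K_eq = L / Σ(b_i/K_i) = 8.700 / 47.62 = 0.1827 m/day.
Q = K_eq · A · (Δh/L) = 0.1827 × 345 × (5.28/8.700) = 38.25 m³/day.

38.3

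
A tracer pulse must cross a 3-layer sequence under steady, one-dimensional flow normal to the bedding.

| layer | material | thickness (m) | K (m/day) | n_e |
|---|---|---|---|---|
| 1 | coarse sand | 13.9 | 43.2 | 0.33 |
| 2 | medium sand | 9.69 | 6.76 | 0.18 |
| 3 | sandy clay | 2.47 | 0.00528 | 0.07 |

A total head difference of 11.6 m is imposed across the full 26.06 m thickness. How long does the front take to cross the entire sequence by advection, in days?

263

With flow normal to the layers, continuity requires the same specific discharge q through every layer.
Σ(b_i/K_i) = 13.9/43.2 + 9.69/6.76 + 2.47/0.00528 = 469.6 d.
q = Δh / Σ(b_i/K_i) = 11.6 / 469.6 = 0.02470 m/day.
In each layer the seepage velocity is v_i = q/n_i, so the layer transit time is t_i = b_i·n_i / q:
  layer 1 (coarse sand): t_1 = 13.9 × 0.33 / 0.02470 = 185.7 d
  layer 2 (medium sand): t_2 = 9.69 × 0.18 / 0.02470 = 70.60 d
  layer 3 (sandy clay): t_3 = 2.47 × 0.07 / 0.02470 = 6.999 d
Total t = Σ t_i = 263.3 days.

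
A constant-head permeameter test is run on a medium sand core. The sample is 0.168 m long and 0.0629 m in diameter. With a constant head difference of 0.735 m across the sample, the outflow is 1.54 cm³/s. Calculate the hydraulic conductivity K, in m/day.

Cross-sectional area A = π·(d/2)² = π × (0.0629/2)² = 0.003107 m².
Convert discharge: 1.54 cm³/s = 1.540e-06 m³/s.
Darcy's law rearranged: K = Q·L / (A·Δh) = 1.540e-06 × 0.168 / (0.003107 × 0.735) = 0.0001133 m/s = 9.787 m/day.

9.79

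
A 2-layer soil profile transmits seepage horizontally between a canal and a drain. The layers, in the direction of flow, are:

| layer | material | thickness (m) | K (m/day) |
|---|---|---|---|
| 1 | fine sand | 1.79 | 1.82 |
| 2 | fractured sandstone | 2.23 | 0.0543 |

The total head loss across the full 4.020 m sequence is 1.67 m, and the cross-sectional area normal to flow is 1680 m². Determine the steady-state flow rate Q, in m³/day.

Flow is perpendicular to layering, so the layers act in series and the equivalent K is the thickness-weighted harmonic mean.
Total thickness L = 1.79 + 2.23 = 4.020 m.
Σ(b_i/K_i) = 1.79/1.82 + 2.23/0.0543 = 42.05 d.
K_eq = L / Σ(b_i/K_i) = 4.020 / 42.05 = 0.09560 m/day.
Q = K_eq · A · (Δh/L) = 0.09560 × 1680 × (1.67/4.020) = 66.72 m³/day.

66.7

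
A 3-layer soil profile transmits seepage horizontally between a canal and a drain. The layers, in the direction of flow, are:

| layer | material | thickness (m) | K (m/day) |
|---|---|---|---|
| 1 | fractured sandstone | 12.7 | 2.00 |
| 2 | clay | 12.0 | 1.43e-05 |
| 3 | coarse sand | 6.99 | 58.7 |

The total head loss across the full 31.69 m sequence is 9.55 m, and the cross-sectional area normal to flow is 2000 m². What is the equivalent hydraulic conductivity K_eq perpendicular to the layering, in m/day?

Flow is perpendicular to layering, so the layers act in series and the equivalent K is the thickness-weighted harmonic mean.
Total thickness L = 12.7 + 12.0 + 6.99 = 31.69 m.
Σ(b_i/K_i) = 12.7/2.00 + 12.0/1.43e-05 + 6.99/58.7 = 8.392e+05 d.
K_eq = L / Σ(b_i/K_i) = 31.69 / 8.392e+05 = 3.776e-05 m/day.

3.78e-05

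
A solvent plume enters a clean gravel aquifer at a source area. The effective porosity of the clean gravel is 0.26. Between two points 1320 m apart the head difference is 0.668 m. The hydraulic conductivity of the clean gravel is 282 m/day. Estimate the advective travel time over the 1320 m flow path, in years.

6.58

Hydraulic gradient i = Δh / L = 0.668 / 1320 = 0.0005061.
Darcy flux q = K · i = 282.0 × 0.0005061 = 0.1427 m/day.
Seepage velocity v = q / n_e = 0.1427 / 0.26 = 0.5489 m/day.
Travel time t = L / v = 1320 / 0.5489 = 2405 days = 6.584 years.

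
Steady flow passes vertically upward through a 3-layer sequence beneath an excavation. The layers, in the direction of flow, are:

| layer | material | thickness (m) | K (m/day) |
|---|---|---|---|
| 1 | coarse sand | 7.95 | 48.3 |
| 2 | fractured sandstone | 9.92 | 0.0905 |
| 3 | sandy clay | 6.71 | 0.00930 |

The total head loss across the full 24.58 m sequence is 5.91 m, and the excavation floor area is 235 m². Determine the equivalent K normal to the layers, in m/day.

0.0296

Flow is perpendicular to layering, so the layers act in series and the equivalent K is the thickness-weighted harmonic mean.
Total thickness L = 7.95 + 9.92 + 6.71 = 24.58 m.
Σ(b_i/K_i) = 7.95/48.3 + 9.92/0.0905 + 6.71/0.00930 = 831.3 d.
K_eq = L / Σ(b_i/K_i) = 24.58 / 831.3 = 0.02957 m/day.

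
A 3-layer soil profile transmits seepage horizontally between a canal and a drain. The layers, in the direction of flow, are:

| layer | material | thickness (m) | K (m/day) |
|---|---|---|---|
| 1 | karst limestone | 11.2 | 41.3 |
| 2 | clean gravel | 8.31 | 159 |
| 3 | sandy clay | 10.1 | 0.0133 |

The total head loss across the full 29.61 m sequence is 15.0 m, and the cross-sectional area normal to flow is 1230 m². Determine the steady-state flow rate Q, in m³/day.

24.3

Flow is perpendicular to layering, so the layers act in series and the equivalent K is the thickness-weighted harmonic mean.
Total thickness L = 11.2 + 8.31 + 10.1 = 29.61 m.
Σ(b_i/K_i) = 11.2/41.3 + 8.31/159 + 10.1/0.0133 = 759.7 d.
K_eq = L / Σ(b_i/K_i) = 29.61 / 759.7 = 0.03897 m/day.
Q = K_eq · A · (Δh/L) = 0.03897 × 1230 × (15.0/29.61) = 24.29 m³/day.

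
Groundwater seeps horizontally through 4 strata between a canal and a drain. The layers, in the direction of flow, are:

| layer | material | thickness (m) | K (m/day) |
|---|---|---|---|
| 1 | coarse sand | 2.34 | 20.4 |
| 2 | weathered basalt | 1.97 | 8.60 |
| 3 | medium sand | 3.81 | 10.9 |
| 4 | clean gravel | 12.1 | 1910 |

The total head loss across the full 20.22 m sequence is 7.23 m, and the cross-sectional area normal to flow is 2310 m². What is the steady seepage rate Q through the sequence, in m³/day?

Flow is perpendicular to layering, so the layers act in series and the equivalent K is the thickness-weighted harmonic mean.
Total thickness L = 2.34 + 1.97 + 3.81 + 12.1 = 20.22 m.
Σ(b_i/K_i) = 2.34/20.4 + 1.97/8.60 + 3.81/10.9 + 12.1/1910 = 0.6997 d.
K_eq = L / Σ(b_i/K_i) = 20.22 / 0.6997 = 28.90 m/day.
Q = K_eq · A · (Δh/L) = 28.90 × 2310 × (7.23/20.22) = 23871 m³/day.

23900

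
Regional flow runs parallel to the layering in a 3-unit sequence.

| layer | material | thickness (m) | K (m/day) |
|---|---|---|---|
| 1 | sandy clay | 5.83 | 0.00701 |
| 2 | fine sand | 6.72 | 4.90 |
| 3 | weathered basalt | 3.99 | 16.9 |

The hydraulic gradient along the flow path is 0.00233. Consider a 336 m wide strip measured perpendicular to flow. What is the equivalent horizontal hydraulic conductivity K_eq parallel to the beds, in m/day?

Flow is parallel to layering, so each bed carries its own Darcy discharge and the transmissivities add.
Σ(K_i·b_i) = 0.00701×5.83 + 4.90×6.72 + 16.9×3.99 = 100.4 m²/day.
Total thickness b = 16.54 m, so K_eq = Σ(K_i·b_i)/b = 6.070 m/day.

6.07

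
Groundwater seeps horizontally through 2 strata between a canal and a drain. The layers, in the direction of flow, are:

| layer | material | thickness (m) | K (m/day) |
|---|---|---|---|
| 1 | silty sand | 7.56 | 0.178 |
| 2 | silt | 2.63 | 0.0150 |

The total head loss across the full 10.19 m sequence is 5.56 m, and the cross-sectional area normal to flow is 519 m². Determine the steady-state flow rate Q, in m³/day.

Flow is perpendicular to layering, so the layers act in series and the equivalent K is the thickness-weighted harmonic mean.
Total thickness L = 7.56 + 2.63 = 10.19 m.
Σ(b_i/K_i) = 7.56/0.178 + 2.63/0.0150 = 217.8 d.
K_eq = L / Σ(b_i/K_i) = 10.19 / 217.8 = 0.04678 m/day.
Q = K_eq · A · (Δh/L) = 0.04678 × 519 × (5.56/10.19) = 13.25 m³/day.

13.2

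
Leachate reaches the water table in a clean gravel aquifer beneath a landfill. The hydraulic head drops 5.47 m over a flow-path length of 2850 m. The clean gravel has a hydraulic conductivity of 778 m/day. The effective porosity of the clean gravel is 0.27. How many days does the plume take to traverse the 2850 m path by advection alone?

515

Hydraulic gradient i = Δh / L = 5.47 / 2850 = 0.001919.
Darcy flux q = K · i = 778.0 × 0.001919 = 1.493 m/day.
Seepage velocity v = q / n_e = 1.493 / 0.27 = 5.530 m/day.
Travel time t = L / v = 2850 / 5.530 = 515.3 days.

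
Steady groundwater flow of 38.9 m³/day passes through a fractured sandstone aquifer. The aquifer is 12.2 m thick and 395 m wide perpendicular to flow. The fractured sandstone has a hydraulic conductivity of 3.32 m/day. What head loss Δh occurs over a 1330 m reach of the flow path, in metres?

Cross-sectional area A = 395 × 12.2 = 4819 m².
From Q = K·A·i, i = Q / (K·A) = 38.9 / (3.320 × 4819) = 0.002431.
Head loss Δh = i · L = 0.002431 × 1330 = 3.234 m.

3.23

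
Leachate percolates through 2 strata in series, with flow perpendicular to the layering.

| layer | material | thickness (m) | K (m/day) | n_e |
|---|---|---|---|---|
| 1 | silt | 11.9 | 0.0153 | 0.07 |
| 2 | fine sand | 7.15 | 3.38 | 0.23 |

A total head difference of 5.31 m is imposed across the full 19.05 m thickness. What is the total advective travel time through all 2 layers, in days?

364

With flow normal to the layers, continuity requires the same specific discharge q through every layer.
Σ(b_i/K_i) = 11.9/0.0153 + 7.15/3.38 = 779.9 d.
q = Δh / Σ(b_i/K_i) = 5.31 / 779.9 = 0.006809 m/day.
In each layer the seepage velocity is v_i = q/n_i, so the layer transit time is t_i = b_i·n_i / q:
  layer 1 (silt): t_1 = 11.9 × 0.07 / 0.006809 = 122.3 d
  layer 2 (fine sand): t_2 = 7.15 × 0.23 / 0.006809 = 241.5 d
Total t = Σ t_i = 363.9 days.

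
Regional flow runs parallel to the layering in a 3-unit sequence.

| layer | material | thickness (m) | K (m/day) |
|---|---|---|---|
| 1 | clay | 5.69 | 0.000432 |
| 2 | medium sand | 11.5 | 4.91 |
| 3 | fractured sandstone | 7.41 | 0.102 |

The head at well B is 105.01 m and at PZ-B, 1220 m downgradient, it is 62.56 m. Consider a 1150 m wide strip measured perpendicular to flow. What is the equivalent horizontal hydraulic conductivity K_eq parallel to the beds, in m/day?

2.33

Flow is parallel to layering, so each bed carries its own Darcy discharge and the transmissivities add.
Σ(K_i·b_i) = 0.000432×5.69 + 4.91×11.5 + 0.102×7.41 = 57.22 m²/day.
Total thickness b = 24.60 m, so K_eq = Σ(K_i·b_i)/b = 2.326 m/day.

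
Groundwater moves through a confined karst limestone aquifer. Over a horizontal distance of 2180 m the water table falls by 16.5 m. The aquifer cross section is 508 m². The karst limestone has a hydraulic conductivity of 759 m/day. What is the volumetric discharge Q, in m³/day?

Hydraulic gradient i = Δh / L = 16.5 / 2180 = 0.007569.
Darcy's law: Q = K · A · i = 759.0 × 508.0 × 0.007569 = 2918 m³/day.

2920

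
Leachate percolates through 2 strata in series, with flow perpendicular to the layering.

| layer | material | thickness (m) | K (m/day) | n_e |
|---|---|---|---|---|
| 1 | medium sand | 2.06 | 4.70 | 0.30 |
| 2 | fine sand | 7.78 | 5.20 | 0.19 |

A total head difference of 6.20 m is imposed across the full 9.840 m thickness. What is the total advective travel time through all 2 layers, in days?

With flow normal to the layers, continuity requires the same specific discharge q through every layer.
Σ(b_i/K_i) = 2.06/4.70 + 7.78/5.20 = 1.934 d.
q = Δh / Σ(b_i/K_i) = 6.20 / 1.934 = 3.205 m/day.
In each layer the seepage velocity is v_i = q/n_i, so the layer transit time is t_i = b_i·n_i / q:
  layer 1 (medium sand): t_1 = 2.06 × 0.30 / 3.205 = 0.1928 d
  layer 2 (fine sand): t_2 = 7.78 × 0.19 / 3.205 = 0.4612 d
Total t = Σ t_i = 0.6540 days.

0.654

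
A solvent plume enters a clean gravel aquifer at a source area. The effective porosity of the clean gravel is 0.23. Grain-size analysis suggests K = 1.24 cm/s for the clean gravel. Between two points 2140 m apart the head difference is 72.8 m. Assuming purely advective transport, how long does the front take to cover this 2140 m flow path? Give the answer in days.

13.5

Convert K: 1.24 cm/s × 864 = 1071 m/day.
Hydraulic gradient i = Δh / L = 72.8 / 2140 = 0.03402.
Darcy flux q = K · i = 1071 × 0.03402 = 36.45 m/day.
Seepage velocity v = q / n_e = 36.45 / 0.23 = 158.5 m/day.
Travel time t = L / v = 2140 / 158.5 = 13.50 days.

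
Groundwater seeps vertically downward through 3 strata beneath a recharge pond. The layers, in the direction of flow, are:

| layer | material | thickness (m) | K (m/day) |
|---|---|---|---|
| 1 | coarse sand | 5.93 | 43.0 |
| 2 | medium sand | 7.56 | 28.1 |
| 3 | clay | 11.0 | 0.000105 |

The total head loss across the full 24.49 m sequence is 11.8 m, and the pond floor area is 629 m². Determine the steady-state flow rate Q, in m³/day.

0.0708

Flow is perpendicular to layering, so the layers act in series and the equivalent K is the thickness-weighted harmonic mean.
Total thickness L = 5.93 + 7.56 + 11.0 = 24.49 m.
Σ(b_i/K_i) = 5.93/43.0 + 7.56/28.1 + 11.0/0.000105 = 1.048e+05 d.
K_eq = L / Σ(b_i/K_i) = 24.49 / 1.048e+05 = 0.0002338 m/day.
Q = K_eq · A · (Δh/L) = 0.0002338 × 629 × (11.8/24.49) = 0.07085 m³/day.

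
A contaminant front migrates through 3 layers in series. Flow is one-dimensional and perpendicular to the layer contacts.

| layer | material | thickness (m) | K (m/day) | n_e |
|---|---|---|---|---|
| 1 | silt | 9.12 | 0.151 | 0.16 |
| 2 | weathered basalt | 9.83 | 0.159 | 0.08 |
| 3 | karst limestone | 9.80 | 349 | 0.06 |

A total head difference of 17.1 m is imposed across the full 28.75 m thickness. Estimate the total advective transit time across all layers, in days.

With flow normal to the layers, continuity requires the same specific discharge q through every layer.
Σ(b_i/K_i) = 9.12/0.151 + 9.83/0.159 + 9.80/349 = 122.2 d.
q = Δh / Σ(b_i/K_i) = 17.1 / 122.2 = 0.1399 m/day.
In each layer the seepage velocity is v_i = q/n_i, so the layer transit time is t_i = b_i·n_i / q:
  layer 1 (silt): t_1 = 9.12 × 0.16 / 0.1399 = 10.43 d
  layer 2 (weathered basalt): t_2 = 9.83 × 0.08 / 0.1399 = 5.622 d
  layer 3 (karst limestone): t_3 = 9.80 × 0.06 / 0.1399 = 4.204 d
Total t = Σ t_i = 20.26 days.

20.3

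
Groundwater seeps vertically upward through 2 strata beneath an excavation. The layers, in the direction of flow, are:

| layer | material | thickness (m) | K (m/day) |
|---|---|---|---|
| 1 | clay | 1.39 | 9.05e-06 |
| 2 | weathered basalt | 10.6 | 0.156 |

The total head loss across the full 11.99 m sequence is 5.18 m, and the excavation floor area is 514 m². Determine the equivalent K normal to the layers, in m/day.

7.80e-05

Flow is perpendicular to layering, so the layers act in series and the equivalent K is the thickness-weighted harmonic mean.
Total thickness L = 1.39 + 10.6 = 11.99 m.
Σ(b_i/K_i) = 1.39/9.05e-06 + 10.6/0.156 = 1.537e+05 d.
K_eq = L / Σ(b_i/K_i) = 11.99 / 1.537e+05 = 7.803e-05 m/day.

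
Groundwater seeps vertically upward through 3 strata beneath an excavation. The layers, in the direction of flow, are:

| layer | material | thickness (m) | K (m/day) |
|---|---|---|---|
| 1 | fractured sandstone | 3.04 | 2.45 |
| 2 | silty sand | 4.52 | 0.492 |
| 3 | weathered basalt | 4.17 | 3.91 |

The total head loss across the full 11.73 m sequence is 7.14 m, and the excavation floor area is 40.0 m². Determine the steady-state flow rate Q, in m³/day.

Flow is perpendicular to layering, so the layers act in series and the equivalent K is the thickness-weighted harmonic mean.
Total thickness L = 3.04 + 4.52 + 4.17 = 11.73 m.
Σ(b_i/K_i) = 3.04/2.45 + 4.52/0.492 + 4.17/3.91 = 11.49 d.
K_eq = L / Σ(b_i/K_i) = 11.73 / 11.49 = 1.021 m/day.
Q = K_eq · A · (Δh/L) = 1.021 × 40.0 × (7.14/11.73) = 24.85 m³/day.

24.8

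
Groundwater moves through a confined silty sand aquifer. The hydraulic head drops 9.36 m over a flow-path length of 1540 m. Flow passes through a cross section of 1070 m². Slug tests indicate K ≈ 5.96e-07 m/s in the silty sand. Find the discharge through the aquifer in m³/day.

Convert K: 5.96e-07 m/s × 86400 = 0.05149 m/day.
Hydraulic gradient i = Δh / L = 9.36 / 1540 = 0.006078.
Darcy's law: Q = K · A · i = 0.05149 × 1070 × 0.006078 = 0.3349 m³/day.

0.335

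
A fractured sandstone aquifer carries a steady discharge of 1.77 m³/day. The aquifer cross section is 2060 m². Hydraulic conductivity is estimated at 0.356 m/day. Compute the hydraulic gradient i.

0.00241

From Q = K·A·i, i = Q / (K·A) = 1.77 / (0.3560 × 2060) = 0.002414.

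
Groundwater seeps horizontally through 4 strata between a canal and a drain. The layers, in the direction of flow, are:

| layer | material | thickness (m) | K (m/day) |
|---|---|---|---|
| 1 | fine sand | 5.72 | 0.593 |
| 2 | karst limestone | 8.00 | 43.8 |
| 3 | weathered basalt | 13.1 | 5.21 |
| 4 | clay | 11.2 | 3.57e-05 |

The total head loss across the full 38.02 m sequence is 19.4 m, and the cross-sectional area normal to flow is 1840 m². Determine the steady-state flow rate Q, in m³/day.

0.114

Flow is perpendicular to layering, so the layers act in series and the equivalent K is the thickness-weighted harmonic mean.
Total thickness L = 5.72 + 8.00 + 13.1 + 11.2 = 38.02 m.
Σ(b_i/K_i) = 5.72/0.593 + 8.00/43.8 + 13.1/5.21 + 11.2/3.57e-05 = 3.137e+05 d.
K_eq = L / Σ(b_i/K_i) = 38.02 / 3.137e+05 = 0.0001212 m/day.
Q = K_eq · A · (Δh/L) = 0.0001212 × 1840 × (19.4/38.02) = 0.1138 m³/day.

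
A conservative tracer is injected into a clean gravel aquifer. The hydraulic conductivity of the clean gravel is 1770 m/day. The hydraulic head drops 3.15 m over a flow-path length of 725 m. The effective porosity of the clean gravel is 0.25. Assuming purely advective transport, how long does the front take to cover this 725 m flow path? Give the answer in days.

23.6

Hydraulic gradient i = Δh / L = 3.15 / 725 = 0.004345.
Darcy flux q = K · i = 1770 × 0.004345 = 7.690 m/day.
Seepage velocity v = q / n_e = 7.690 / 0.25 = 30.76 m/day.
Travel time t = L / v = 725 / 30.76 = 23.57 days.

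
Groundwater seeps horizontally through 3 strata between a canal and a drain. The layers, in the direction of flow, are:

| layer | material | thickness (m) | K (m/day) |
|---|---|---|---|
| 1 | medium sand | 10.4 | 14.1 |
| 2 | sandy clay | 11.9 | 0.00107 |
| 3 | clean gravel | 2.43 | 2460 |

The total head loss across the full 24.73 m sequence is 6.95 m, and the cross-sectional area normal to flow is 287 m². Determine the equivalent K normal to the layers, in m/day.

0.00222

Flow is perpendicular to layering, so the layers act in series and the equivalent K is the thickness-weighted harmonic mean.
Total thickness L = 10.4 + 11.9 + 2.43 = 24.73 m.
Σ(b_i/K_i) = 10.4/14.1 + 11.9/0.00107 + 2.43/2460 = 11122 d.
K_eq = L / Σ(b_i/K_i) = 24.73 / 11122 = 0.002223 m/day.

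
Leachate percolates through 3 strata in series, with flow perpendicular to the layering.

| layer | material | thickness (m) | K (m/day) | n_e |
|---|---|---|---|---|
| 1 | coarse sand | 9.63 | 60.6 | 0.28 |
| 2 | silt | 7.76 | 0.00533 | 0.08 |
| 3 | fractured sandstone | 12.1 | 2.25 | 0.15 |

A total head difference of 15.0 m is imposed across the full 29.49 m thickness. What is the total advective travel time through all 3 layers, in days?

500

With flow normal to the layers, continuity requires the same specific discharge q through every layer.
Σ(b_i/K_i) = 9.63/60.6 + 7.76/0.00533 + 12.1/2.25 = 1461 d.
q = Δh / Σ(b_i/K_i) = 15.0 / 1461 = 0.01026 m/day.
In each layer the seepage velocity is v_i = q/n_i, so the layer transit time is t_i = b_i·n_i / q:
  layer 1 (coarse sand): t_1 = 9.63 × 0.28 / 0.01026 = 262.7 d
  layer 2 (silt): t_2 = 7.76 × 0.08 / 0.01026 = 60.48 d
  layer 3 (fractured sandstone): t_3 = 12.1 × 0.15 / 0.01026 = 176.8 d
Total t = Σ t_i = 500.0 days.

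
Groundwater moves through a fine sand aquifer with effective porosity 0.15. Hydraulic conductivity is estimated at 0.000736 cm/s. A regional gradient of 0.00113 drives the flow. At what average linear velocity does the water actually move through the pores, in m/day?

0.00479

Convert K: 0.000736 cm/s × 864 = 0.6359 m/day.
Hydraulic gradient i = 0.00113.
Darcy flux q = K · i = 0.6359 × 0.001130 = 0.0007186 m/day.
Seepage velocity v = q / n_e = 0.0007186 / 0.15 = 0.004790 m/day.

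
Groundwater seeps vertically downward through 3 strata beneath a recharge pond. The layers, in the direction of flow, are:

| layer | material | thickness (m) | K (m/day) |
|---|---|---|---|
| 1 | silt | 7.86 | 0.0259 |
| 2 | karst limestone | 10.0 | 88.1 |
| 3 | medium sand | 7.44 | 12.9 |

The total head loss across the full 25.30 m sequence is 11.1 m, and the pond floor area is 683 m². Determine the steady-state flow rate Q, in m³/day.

24.9

Flow is perpendicular to layering, so the layers act in series and the equivalent K is the thickness-weighted harmonic mean.
Total thickness L = 7.86 + 10.0 + 7.44 = 25.30 m.
Σ(b_i/K_i) = 7.86/0.0259 + 10.0/88.1 + 7.44/12.9 = 304.2 d.
K_eq = L / Σ(b_i/K_i) = 25.30 / 304.2 = 0.08318 m/day.
Q = K_eq · A · (Δh/L) = 0.08318 × 683 × (11.1/25.30) = 24.92 m³/day.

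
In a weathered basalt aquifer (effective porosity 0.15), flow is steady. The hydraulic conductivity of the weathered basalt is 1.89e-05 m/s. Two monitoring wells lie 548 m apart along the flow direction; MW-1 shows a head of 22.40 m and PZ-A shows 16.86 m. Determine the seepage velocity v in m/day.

0.110

Convert K: 1.89e-05 m/s × 86400 = 1.633 m/day.
Hydraulic gradient i = (22.40 − 16.86) / 548 = 5.54 / 548 = 0.01011.
Darcy flux q = K · i = 1.633 × 0.01011 = 0.01651 m/day.
Seepage velocity v = q / n_e = 0.01651 / 0.15 = 0.1101 m/day.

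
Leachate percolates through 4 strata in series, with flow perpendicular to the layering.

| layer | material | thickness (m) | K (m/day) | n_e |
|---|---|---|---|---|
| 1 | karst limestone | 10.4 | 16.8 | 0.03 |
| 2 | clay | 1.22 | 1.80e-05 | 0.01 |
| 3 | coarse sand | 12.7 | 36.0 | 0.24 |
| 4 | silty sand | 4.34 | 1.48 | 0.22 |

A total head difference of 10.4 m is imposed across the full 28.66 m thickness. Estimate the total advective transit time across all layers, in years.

77.2

With flow normal to the layers, continuity requires the same specific discharge q through every layer.
Σ(b_i/K_i) = 10.4/16.8 + 1.22/1.80e-05 + 12.7/36.0 + 4.34/1.48 = 67782 d.
q = Δh / Σ(b_i/K_i) = 10.4 / 67782 = 0.0001534 m/day.
In each layer the seepage velocity is v_i = q/n_i, so the layer transit time is t_i = b_i·n_i / q:
  layer 1 (karst limestone): t_1 = 10.4 × 0.03 / 0.0001534 = 2033 d
  layer 2 (clay): t_2 = 1.22 × 0.01 / 0.0001534 = 79.51 d
  layer 3 (coarse sand): t_3 = 12.7 × 0.24 / 0.0001534 = 19865 d
  layer 4 (silty sand): t_4 = 4.34 × 0.22 / 0.0001534 = 6223 d
Total t = Σ t_i = 28201 days = 77.21 years.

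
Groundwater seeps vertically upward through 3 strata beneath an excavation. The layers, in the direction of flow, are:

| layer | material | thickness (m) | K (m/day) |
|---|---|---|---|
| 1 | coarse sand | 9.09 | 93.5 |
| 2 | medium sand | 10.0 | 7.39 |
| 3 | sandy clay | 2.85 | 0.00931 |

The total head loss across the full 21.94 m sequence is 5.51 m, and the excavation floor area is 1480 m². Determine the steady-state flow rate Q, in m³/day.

Flow is perpendicular to layering, so the layers act in series and the equivalent K is the thickness-weighted harmonic mean.
Total thickness L = 9.09 + 10.0 + 2.85 = 21.94 m.
Σ(b_i/K_i) = 9.09/93.5 + 10.0/7.39 + 2.85/0.00931 = 307.6 d.
K_eq = L / Σ(b_i/K_i) = 21.94 / 307.6 = 0.07133 m/day.
Q = K_eq · A · (Δh/L) = 0.07133 × 1480 × (5.51/21.94) = 26.51 m³/day.

26.5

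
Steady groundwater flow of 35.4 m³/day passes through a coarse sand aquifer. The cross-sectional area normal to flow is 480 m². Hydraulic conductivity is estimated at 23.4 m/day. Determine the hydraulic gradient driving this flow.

0.00315

From Q = K·A·i, i = Q / (K·A) = 35.4 / (23.40 × 480.0) = 0.003152.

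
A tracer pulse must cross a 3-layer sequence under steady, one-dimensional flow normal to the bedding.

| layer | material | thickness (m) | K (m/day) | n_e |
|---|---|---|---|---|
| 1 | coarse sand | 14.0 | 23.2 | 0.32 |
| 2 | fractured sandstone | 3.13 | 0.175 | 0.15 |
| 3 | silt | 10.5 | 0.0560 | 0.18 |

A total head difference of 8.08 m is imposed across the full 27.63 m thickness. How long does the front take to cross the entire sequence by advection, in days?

With flow normal to the layers, continuity requires the same specific discharge q through every layer.
Σ(b_i/K_i) = 14.0/23.2 + 3.13/0.175 + 10.5/0.0560 = 206.0 d.
q = Δh / Σ(b_i/K_i) = 8.08 / 206.0 = 0.03923 m/day.
In each layer the seepage velocity is v_i = q/n_i, so the layer transit time is t_i = b_i·n_i / q:
  layer 1 (coarse sand): t_1 = 14.0 × 0.32 / 0.03923 = 114.2 d
  layer 2 (fractured sandstone): t_2 = 3.13 × 0.15 / 0.03923 = 11.97 d
  layer 3 (silt): t_3 = 10.5 × 0.18 / 0.03923 = 48.18 d
Total t = Σ t_i = 174.4 days.

174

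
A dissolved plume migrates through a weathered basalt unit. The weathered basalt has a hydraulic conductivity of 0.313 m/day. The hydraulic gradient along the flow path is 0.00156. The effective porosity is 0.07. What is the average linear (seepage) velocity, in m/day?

Hydraulic gradient i = 0.00156.
Darcy flux q = K · i = 0.3130 × 0.001560 = 0.0004883 m/day.
Seepage velocity v = q / n_e = 0.0004883 / 0.07 = 0.006975 m/day.

0.00698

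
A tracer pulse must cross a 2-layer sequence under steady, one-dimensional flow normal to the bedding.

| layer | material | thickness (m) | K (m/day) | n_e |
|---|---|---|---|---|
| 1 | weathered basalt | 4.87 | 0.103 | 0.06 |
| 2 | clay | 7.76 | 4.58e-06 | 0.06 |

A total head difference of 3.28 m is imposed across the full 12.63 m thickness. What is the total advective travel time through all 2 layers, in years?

1070

With flow normal to the layers, continuity requires the same specific discharge q through every layer.
Σ(b_i/K_i) = 4.87/0.103 + 7.76/4.58e-06 = 1.694e+06 d.
q = Δh / Σ(b_i/K_i) = 3.28 / 1.694e+06 = 1.936e-06 m/day.
In each layer the seepage velocity is v_i = q/n_i, so the layer transit time is t_i = b_i·n_i / q:
  layer 1 (weathered basalt): t_1 = 4.87 × 0.06 / 1.936e-06 = 1.509e+05 d
  layer 2 (clay): t_2 = 7.76 × 0.06 / 1.936e-06 = 2.405e+05 d
Total t = Σ t_i = 3.915e+05 days = 1072 years.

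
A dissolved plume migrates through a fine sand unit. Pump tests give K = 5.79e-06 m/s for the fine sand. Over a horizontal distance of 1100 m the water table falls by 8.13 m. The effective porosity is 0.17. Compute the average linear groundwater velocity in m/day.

Convert K: 5.79e-06 m/s × 86400 = 0.5003 m/day.
Hydraulic gradient i = Δh / L = 8.13 / 1100 = 0.007391.
Darcy flux q = K · i = 0.5003 × 0.007391 = 0.003697 m/day.
Seepage velocity v = q / n_e = 0.003697 / 0.17 = 0.02175 m/day.

0.0217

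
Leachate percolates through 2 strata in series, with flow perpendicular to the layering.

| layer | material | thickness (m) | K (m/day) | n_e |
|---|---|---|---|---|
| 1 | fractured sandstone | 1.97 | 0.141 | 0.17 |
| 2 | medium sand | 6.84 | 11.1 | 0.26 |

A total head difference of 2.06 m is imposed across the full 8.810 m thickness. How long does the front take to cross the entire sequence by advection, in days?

With flow normal to the layers, continuity requires the same specific discharge q through every layer.
Σ(b_i/K_i) = 1.97/0.141 + 6.84/11.1 = 14.59 d.
q = Δh / Σ(b_i/K_i) = 2.06 / 14.59 = 0.1412 m/day.
In each layer the seepage velocity is v_i = q/n_i, so the layer transit time is t_i = b_i·n_i / q:
  layer 1 (fractured sandstone): t_1 = 1.97 × 0.17 / 0.1412 = 2.372 d
  layer 2 (medium sand): t_2 = 6.84 × 0.26 / 0.1412 = 12.59 d
Total t = Σ t_i = 14.97 days.

15.0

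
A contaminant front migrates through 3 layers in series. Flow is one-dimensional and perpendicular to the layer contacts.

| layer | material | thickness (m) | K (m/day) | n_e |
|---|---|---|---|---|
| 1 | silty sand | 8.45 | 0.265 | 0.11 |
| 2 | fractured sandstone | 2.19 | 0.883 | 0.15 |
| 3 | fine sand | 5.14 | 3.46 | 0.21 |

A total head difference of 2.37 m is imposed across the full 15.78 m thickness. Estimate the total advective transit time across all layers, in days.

With flow normal to the layers, continuity requires the same specific discharge q through every layer.
Σ(b_i/K_i) = 8.45/0.265 + 2.19/0.883 + 5.14/3.46 = 35.85 d.
q = Δh / Σ(b_i/K_i) = 2.37 / 35.85 = 0.06610 m/day.
In each layer the seepage velocity is v_i = q/n_i, so the layer transit time is t_i = b_i·n_i / q:
  layer 1 (silty sand): t_1 = 8.45 × 0.11 / 0.06610 = 14.06 d
  layer 2 (fractured sandstone): t_2 = 2.19 × 0.15 / 0.06610 = 4.969 d
  layer 3 (fine sand): t_3 = 5.14 × 0.21 / 0.06610 = 16.33 d
Total t = Σ t_i = 35.36 days.

35.4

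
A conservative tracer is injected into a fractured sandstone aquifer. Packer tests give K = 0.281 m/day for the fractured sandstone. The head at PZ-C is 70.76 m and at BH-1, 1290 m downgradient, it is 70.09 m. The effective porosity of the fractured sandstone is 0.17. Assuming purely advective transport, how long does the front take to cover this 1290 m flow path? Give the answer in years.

4110

Hydraulic gradient i = (70.76 − 70.09) / 1290 = 0.67 / 1290 = 0.0005194.
Darcy flux q = K · i = 0.2810 × 0.0005194 = 0.0001459 m/day.
Seepage velocity v = q / n_e = 0.0001459 / 0.17 = 0.0008585 m/day.
Travel time t = L / v = 1290 / 0.0008585 = 1.503e+06 days = 4114 years.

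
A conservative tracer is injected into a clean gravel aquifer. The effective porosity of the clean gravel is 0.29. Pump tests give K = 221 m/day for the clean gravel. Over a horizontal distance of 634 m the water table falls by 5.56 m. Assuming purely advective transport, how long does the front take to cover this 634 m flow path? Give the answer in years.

0.260

Hydraulic gradient i = Δh / L = 5.56 / 634 = 0.008770.
Darcy flux q = K · i = 221.0 × 0.008770 = 1.938 m/day.
Seepage velocity v = q / n_e = 1.938 / 0.29 = 6.683 m/day.
Travel time t = L / v = 634 / 6.683 = 94.87 days = 0.2597 years.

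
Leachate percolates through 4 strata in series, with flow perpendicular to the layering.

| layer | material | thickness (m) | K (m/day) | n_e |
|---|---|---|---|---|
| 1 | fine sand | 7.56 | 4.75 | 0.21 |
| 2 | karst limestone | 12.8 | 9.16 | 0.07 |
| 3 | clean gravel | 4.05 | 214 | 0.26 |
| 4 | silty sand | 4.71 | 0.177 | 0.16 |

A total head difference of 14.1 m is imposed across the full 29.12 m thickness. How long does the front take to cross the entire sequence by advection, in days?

9.01

With flow normal to the layers, continuity requires the same specific discharge q through every layer.
Σ(b_i/K_i) = 7.56/4.75 + 12.8/9.16 + 4.05/214 + 4.71/0.177 = 29.62 d.
q = Δh / Σ(b_i/K_i) = 14.1 / 29.62 = 0.4761 m/day.
In each layer the seepage velocity is v_i = q/n_i, so the layer transit time is t_i = b_i·n_i / q:
  layer 1 (fine sand): t_1 = 7.56 × 0.21 / 0.4761 = 3.335 d
  layer 2 (karst limestone): t_2 = 12.8 × 0.07 / 0.4761 = 1.882 d
  layer 3 (clean gravel): t_3 = 4.05 × 0.26 / 0.4761 = 2.212 d
  layer 4 (silty sand): t_4 = 4.71 × 0.16 / 0.4761 = 1.583 d
Total t = Σ t_i = 9.012 days.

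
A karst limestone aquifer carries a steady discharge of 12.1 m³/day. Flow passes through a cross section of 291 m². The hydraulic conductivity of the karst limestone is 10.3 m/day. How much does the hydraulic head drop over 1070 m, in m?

From Q = K·A·i, i = Q / (K·A) = 12.1 / (10.30 × 291.0) = 0.004037.
Head loss Δh = i · L = 0.004037 × 1070 = 4.320 m.

4.32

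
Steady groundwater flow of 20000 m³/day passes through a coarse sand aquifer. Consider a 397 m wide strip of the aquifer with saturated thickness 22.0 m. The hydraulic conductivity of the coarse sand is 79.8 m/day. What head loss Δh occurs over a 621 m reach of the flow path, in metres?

Cross-sectional area A = 397 × 22.0 = 8734 m².
From Q = K·A·i, i = Q / (K·A) = 20000 / (79.80 × 8734) = 0.02870.
Head loss Δh = i · L = 0.02870 × 621 = 17.82 m.

17.8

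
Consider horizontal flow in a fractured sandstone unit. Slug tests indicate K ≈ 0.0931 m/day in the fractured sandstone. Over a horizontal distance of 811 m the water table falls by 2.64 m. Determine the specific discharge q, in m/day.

0.000303

Hydraulic gradient i = Δh / L = 2.64 / 811 = 0.003255.
Specific discharge q = K · i = 0.09310 × 0.003255 = 0.0003031 m/day.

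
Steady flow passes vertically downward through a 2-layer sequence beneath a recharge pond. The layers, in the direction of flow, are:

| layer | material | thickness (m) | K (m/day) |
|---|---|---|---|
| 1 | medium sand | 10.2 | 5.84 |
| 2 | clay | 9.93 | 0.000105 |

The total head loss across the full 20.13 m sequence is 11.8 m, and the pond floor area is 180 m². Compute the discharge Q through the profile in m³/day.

Flow is perpendicular to layering, so the layers act in series and the equivalent K is the thickness-weighted harmonic mean.
Total thickness L = 10.2 + 9.93 = 20.13 m.
Σ(b_i/K_i) = 10.2/5.84 + 9.93/0.000105 = 94573 d.
K_eq = L / Σ(b_i/K_i) = 20.13 / 94573 = 0.0002129 m/day.
Q = K_eq · A · (Δh/L) = 0.0002129 × 180 × (11.8/20.13) = 0.02246 m³/day.

0.0225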